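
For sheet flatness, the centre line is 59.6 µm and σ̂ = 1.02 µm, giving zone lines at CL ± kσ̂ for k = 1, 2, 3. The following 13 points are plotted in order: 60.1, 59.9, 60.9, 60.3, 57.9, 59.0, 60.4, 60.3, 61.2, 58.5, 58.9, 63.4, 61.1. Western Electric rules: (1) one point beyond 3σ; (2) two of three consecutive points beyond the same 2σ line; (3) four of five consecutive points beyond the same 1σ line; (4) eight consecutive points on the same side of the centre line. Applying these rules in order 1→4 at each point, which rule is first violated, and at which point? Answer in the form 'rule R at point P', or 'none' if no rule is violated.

rule 1 at point 12

Zone of each point (C = within 1σ̂, B = 1σ̂–2σ̂, A = 2σ̂–3σ̂, * = beyond 3σ̂; sign = side of CL): 1:+C, 2:+C, 3:+B, 4:+C, 5:-B, 6:-C, 7:+C, 8:+C, 9:+B, 10:-B, 11:-C, 12:+*, 13:+B
Rule 1 (one point beyond the 3σ limits) is satisfied at point 12.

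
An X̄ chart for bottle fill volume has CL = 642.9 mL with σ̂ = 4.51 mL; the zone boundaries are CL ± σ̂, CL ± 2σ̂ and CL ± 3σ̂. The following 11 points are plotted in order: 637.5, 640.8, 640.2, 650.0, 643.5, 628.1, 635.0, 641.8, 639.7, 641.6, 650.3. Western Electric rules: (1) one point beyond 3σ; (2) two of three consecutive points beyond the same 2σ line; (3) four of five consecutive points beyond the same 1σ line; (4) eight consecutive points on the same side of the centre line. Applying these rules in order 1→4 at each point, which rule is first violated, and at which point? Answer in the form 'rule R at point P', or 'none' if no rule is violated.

rule 1 at point 6

Zone of each point (C = within 1σ̂, B = 1σ̂–2σ̂, A = 2σ̂–3σ̂, * = beyond 3σ̂; sign = side of CL): 1:-B, 2:-C, 3:-C, 4:+B, 5:+C, 6:-*, 7:-B, 8:-C, 9:-C, 10:-C, 11:+B
Rule 1 (one point beyond the 3σ limits) is satisfied at point 6.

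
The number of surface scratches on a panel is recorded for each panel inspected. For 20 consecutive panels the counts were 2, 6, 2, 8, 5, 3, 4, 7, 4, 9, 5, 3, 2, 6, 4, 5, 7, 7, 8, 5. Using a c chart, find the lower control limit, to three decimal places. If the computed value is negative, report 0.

c̄ = (2 + 6 + 2 + 8 + 5 + 3 + 4 + 7 + 4 + 9 + 5 + 3 + 2 + 6 + 4 + 5 + 7 + 7 + 8 + 5) / 20 = 102 / 20 = 5.1000
LCL = c̄ − 3√c̄ = 5.1000 − 3 × 2.2583 = -1.6750 → 0 (cannot be negative)

0.000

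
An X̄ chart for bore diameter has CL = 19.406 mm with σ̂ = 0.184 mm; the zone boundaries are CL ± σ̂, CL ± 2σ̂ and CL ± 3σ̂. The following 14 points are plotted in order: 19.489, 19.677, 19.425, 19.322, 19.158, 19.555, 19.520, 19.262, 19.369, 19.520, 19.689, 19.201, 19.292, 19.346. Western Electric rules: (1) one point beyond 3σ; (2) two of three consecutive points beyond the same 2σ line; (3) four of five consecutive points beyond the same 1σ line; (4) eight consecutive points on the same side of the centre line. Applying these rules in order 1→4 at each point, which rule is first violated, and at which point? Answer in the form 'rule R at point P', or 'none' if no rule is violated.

Zone of each point (C = within 1σ̂, B = 1σ̂–2σ̂, A = 2σ̂–3σ̂, * = beyond 3σ̂; sign = side of CL): 1:+C, 2:+B, 3:+C, 4:-C, 5:-B, 6:+C, 7:+C, 8:-C, 9:-C, 10:+C, 11:+B, 12:-B, 13:-C, 14:-C
No rule fires across all 14 points.

none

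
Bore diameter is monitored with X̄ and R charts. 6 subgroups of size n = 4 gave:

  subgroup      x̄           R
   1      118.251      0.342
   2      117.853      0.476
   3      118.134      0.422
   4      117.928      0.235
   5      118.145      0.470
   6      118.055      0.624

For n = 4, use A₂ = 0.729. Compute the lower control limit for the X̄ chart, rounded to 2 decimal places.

117.75

X̄̄ = (118.251 + 117.853 + 118.134 + 117.928 + 118.145 + 118.055) / 6 = 708.3660 / 6 = 118.0610
R̄ = (0.342 + 0.476 + 0.422 + 0.235 + 0.470 + 0.624) / 6 = 2.5690 / 6 = 0.4282
LCL = X̄̄ − A₂·R̄ = 118.0610 − 0.729 × 0.4282 = 117.7489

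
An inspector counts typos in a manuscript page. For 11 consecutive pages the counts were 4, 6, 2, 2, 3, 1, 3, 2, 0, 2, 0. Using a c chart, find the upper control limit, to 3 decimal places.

c̄ = (4 + 6 + 2 + 2 + 3 + 1 + 3 + 2 + 0 + 2 + 0) / 11 = 25 / 11 = 2.2727
UCL = c̄ + 3√c̄ = 2.2727 + 3 × √2.2727 = 2.2727 + 3 × 1.5076 = 6.7954

6.795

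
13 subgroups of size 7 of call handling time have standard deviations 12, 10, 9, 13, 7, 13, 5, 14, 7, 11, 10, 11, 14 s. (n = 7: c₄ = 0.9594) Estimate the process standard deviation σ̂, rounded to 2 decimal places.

s̄ = (12 + 10 + 9 + 13 + 7 + 13 + 5 + 14 + 7 + 11 + 10 + 11 + 14) / 13 = 10.4615
σ̂ = s̄ / c₄ = 10.4615 / 0.9594 = 10.9043

10.90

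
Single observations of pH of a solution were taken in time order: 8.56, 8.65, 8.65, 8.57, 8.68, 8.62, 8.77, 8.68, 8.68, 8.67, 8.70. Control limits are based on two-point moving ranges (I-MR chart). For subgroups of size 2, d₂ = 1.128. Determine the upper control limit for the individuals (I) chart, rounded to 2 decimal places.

X̄ = (8.56 + 8.65 + 8.65 + 8.57 + 8.68 + 8.62 + 8.77 + 8.68 + 8.68 + 8.67 + 8.70) / 11 = 8.6573
Moving ranges: 0.09, 0.00, 0.08, 0.11, 0.06, 0.15, 0.09, 0.00, 0.01, 0.03; M̄R̄ = 0.6200 / 10 = 0.0620
UCL = X̄ + 3·M̄R̄/d₂ = 8.6573 + 3 × 0.0620 / 1.128 = 8.8222

8.82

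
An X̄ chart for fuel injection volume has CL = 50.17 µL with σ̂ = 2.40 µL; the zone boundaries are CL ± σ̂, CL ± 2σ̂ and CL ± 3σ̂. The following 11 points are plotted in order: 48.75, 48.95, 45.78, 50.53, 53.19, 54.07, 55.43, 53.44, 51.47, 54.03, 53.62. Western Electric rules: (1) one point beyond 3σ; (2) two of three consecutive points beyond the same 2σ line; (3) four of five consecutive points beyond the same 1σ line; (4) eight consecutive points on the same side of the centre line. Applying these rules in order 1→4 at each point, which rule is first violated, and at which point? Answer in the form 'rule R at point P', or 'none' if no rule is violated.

rule 3 at point 8

Zone of each point (C = within 1σ̂, B = 1σ̂–2σ̂, A = 2σ̂–3σ̂, * = beyond 3σ̂; sign = side of CL): 1:-C, 2:-C, 3:-B, 4:+C, 5:+B, 6:+B, 7:+A, 8:+B, 9:+C, 10:+B, 11:+B
Rule 3 (four of five consecutive points beyond the same 1σ limit) is satisfied at point 8.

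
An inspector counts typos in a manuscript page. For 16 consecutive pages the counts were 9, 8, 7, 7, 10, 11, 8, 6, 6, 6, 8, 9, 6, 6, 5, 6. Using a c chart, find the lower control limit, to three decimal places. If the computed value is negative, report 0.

0.000

c̄ = (9 + 8 + 7 + 7 + 10 + 11 + 8 + 6 + 6 + 6 + 8 + 9 + 6 + 6 + 5 + 6) / 16 = 118 / 16 = 7.3750
LCL = c̄ − 3√c̄ = 7.3750 − 3 × 2.7157 = -0.7721 → 0 (cannot be negative)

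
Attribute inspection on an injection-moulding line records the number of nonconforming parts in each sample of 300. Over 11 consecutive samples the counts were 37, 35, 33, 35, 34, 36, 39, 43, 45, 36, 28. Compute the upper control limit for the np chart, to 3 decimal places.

53.432

p̄ = Σdᵢ / (k·n) = 401 / (11 × 300) = 0.12152
UCL = np̄ + 3·√(np̄(1−p̄)) = 36.4545 + 3 × √(36.4545×0.87848) = 36.4545 + 3 × 5.6590 = 53.4317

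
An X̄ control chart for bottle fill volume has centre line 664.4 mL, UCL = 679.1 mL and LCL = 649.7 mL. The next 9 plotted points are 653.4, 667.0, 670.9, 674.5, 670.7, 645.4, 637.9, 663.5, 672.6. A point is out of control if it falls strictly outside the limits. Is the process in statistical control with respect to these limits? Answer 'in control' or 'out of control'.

Compare each point to [649.7, 679.1]: sample 6 = 645.4 < LCL; sample 7 = 637.9 < LCL.

out of control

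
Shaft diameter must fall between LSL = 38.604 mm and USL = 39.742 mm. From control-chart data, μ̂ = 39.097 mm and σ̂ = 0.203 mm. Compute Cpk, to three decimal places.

Cpu = (USL − μ̂) / (3σ̂) = (39.742 − 39.097) / (3 × 0.203) = 1.0591; Cpl = (μ̂ − LSL) / (3σ̂) = (39.097 − 38.604) / (3 × 0.203) = 0.8095; Cpk = min(Cpu, Cpl) = 0.8095

0.810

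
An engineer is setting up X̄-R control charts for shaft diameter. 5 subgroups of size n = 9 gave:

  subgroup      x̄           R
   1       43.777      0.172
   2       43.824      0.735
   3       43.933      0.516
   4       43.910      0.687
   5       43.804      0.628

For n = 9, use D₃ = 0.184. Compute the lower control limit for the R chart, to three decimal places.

R̄ = (0.172 + 0.735 + 0.516 + 0.687 + 0.628) / 5 = 2.7380 / 5 = 0.5476
LCL_R = D₃·R̄ = 0.184 × 0.5476 = 0.1008

0.101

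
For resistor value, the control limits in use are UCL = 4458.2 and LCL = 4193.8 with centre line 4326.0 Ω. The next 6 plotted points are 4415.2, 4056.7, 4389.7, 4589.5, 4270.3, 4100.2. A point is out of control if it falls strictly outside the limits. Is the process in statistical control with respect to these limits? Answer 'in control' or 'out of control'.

Compare each point to [4193.8, 4458.2]: sample 2 = 4056.7 < LCL; sample 4 = 4589.5 > UCL; sample 6 = 4100.2 < LCL.

out of control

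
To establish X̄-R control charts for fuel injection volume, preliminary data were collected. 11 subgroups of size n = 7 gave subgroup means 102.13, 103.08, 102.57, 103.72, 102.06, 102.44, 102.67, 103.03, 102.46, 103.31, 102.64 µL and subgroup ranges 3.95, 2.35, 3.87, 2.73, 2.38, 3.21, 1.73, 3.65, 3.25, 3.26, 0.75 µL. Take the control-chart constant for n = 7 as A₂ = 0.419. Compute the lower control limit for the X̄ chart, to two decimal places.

101.55

X̄̄ = (102.13 + 103.08 + 102.57 + 103.72 + 102.06 + 102.44 + 102.67 + 103.03 + 102.46 + 103.31 + 102.64) / 11 = 1130.1100 / 11 = 102.7373
R̄ = (3.95 + 2.35 + 3.87 + 2.73 + 2.38 + 3.21 + 1.73 + 3.65 + 3.25 + 3.26 + 0.75) / 11 = 31.1300 / 11 = 2.8300
LCL = X̄̄ − A₂·R̄ = 102.7373 − 0.419 × 2.8300 = 101.5515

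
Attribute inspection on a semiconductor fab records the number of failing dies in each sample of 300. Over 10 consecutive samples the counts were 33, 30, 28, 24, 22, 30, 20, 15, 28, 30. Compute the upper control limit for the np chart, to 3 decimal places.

40.619

p̄ = Σdᵢ / (k·n) = 260 / (10 × 300) = 0.08667
UCL = np̄ + 3·√(np̄(1−p̄)) = 26.0000 + 3 × √(26.0000×0.91333) = 26.0000 + 3 × 4.8731 = 40.6192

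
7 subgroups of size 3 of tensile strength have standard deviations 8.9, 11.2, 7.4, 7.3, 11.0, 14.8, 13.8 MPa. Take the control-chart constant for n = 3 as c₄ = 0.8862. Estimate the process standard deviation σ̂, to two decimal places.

s̄ = (8.9 + 11.2 + 7.4 + 7.3 + 11.0 + 14.8 + 13.8) / 7 = 10.6286
σ̂ = s̄ / c₄ = 10.6286 / 0.8862 = 11.9934

11.99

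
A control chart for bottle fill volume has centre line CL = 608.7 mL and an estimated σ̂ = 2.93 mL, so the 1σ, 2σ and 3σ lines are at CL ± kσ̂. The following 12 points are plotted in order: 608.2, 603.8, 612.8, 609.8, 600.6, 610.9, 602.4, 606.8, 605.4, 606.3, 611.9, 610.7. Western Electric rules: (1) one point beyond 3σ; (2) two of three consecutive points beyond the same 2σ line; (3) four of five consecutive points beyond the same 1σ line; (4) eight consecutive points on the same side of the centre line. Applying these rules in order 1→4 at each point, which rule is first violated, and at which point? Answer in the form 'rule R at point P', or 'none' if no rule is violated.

Zone of each point (C = within 1σ̂, B = 1σ̂–2σ̂, A = 2σ̂–3σ̂, * = beyond 3σ̂; sign = side of CL): 1:-C, 2:-B, 3:+B, 4:+C, 5:-A, 6:+C, 7:-A, 8:-C, 9:-B, 10:-C, 11:+B, 12:+C
Rule 2 (two of three consecutive points beyond the same 2σ limit) is satisfied at point 7.

rule 2 at point 7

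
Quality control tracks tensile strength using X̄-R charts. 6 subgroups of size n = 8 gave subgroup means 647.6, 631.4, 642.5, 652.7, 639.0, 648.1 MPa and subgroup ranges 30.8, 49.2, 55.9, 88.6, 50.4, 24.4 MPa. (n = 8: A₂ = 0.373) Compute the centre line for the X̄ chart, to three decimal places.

643.550

X̄̄ = (647.6 + 631.4 + 642.5 + 652.7 + 639.0 + 648.1) / 6 = 3861.3000 / 6 = 643.5500
CL = X̄̄ = 643.5500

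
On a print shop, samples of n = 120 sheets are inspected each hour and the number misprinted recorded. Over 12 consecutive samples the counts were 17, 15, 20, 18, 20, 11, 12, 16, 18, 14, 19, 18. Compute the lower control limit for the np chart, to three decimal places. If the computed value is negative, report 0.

5.183

p̄ = Σdᵢ / (k·n) = 198 / (12 × 120) = 0.13750
LCL = np̄ − 3·√(np̄(1−p̄)) = 16.5000 − 3 × 3.7724 = 5.1827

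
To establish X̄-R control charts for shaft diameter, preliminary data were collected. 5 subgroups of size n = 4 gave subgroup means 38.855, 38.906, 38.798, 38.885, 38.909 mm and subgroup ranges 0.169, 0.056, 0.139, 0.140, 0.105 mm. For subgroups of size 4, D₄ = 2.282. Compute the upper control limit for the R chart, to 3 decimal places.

R̄ = (0.169 + 0.056 + 0.139 + 0.140 + 0.105) / 5 = 0.6090 / 5 = 0.1218
UCL_R = D₄·R̄ = 2.282 × 0.1218 = 0.2779

0.278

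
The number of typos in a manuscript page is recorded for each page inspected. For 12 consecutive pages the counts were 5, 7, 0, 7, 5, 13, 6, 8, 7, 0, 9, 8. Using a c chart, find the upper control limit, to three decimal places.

13.750

c̄ = (5 + 7 + 0 + 7 + 5 + 13 + 6 + 8 + 7 + 0 + 9 + 8) / 12 = 75 / 12 = 6.2500
UCL = c̄ + 3√c̄ = 6.2500 + 3 × √6.2500 = 6.2500 + 3 × 2.5000 = 13.7500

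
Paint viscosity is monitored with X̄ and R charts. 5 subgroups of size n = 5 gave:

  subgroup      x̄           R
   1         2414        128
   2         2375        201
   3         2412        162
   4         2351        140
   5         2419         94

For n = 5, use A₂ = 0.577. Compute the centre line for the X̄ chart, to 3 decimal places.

2394.200

X̄̄ = (2414 + 2375 + 2412 + 2351 + 2419) / 5 = 11971.0000 / 5 = 2394.2000
CL = X̄̄ = 2394.2000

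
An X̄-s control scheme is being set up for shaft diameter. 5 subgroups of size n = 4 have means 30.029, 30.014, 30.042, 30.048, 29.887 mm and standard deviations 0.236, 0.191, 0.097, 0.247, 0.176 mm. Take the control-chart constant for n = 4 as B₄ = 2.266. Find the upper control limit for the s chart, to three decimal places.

0.429

s̄ = (0.236 + 0.191 + 0.097 + 0.247 + 0.176) / 5 = 0.1894
UCL_s = B₄·s̄ = 2.266 × 0.1894 = 0.4292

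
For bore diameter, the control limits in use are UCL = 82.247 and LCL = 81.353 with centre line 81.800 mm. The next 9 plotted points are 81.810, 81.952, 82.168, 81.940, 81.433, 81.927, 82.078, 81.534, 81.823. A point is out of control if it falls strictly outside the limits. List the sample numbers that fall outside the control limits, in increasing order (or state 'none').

none

All 9 points lie within [81.353, 82.247].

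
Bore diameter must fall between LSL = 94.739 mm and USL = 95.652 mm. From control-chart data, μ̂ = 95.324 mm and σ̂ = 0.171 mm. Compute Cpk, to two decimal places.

Cpu = (USL − μ̂) / (3σ̂) = (95.652 − 95.324) / (3 × 0.171) = 0.6394; Cpl = (μ̂ − LSL) / (3σ̂) = (95.324 − 94.739) / (3 × 0.171) = 1.1404; Cpk = min(Cpu, Cpl) = 0.6394

0.64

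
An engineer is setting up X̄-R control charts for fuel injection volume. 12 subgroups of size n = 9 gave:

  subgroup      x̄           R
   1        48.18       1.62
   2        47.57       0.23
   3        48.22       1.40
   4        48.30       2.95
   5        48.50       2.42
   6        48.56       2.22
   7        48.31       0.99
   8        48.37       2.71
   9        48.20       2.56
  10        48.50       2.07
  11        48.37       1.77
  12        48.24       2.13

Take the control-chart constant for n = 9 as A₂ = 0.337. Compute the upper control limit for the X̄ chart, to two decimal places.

X̄̄ = (48.18 + 47.57 + 48.22 + 48.30 + 48.50 + 48.56 + 48.31 + 48.37 + 48.20 + 48.50 + 48.37 + 48.24) / 12 = 579.3200 / 12 = 48.2767
R̄ = (1.62 + 0.23 + 1.40 + 2.95 + 2.42 + 2.22 + 0.99 + 2.71 + 2.56 + 2.07 + 1.77 + 2.13) / 12 = 23.0700 / 12 = 1.9225
UCL = X̄̄ + A₂·R̄ = 48.2767 + 0.337 × 1.9225 = 48.9245

48.92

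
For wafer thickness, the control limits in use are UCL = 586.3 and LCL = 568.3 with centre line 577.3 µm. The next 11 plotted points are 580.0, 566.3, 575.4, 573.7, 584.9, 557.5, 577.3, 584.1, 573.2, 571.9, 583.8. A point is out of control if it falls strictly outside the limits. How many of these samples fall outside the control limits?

Compare each point to [568.3, 586.3]: sample 2 = 566.3 < LCL; sample 6 = 557.5 < LCL.

2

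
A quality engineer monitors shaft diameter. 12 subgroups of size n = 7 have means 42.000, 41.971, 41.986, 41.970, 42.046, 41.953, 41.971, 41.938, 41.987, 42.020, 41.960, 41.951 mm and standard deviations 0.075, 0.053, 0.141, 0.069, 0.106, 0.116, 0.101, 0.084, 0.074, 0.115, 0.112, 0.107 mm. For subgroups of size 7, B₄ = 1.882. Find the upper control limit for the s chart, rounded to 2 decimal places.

0.18

s̄ = (0.075 + 0.053 + 0.141 + 0.069 + 0.106 + 0.116 + 0.101 + 0.084 + 0.074 + 0.115 + 0.112 + 0.107) / 12 = 0.0961
UCL_s = B₄·s̄ = 1.882 × 0.0961 = 0.1808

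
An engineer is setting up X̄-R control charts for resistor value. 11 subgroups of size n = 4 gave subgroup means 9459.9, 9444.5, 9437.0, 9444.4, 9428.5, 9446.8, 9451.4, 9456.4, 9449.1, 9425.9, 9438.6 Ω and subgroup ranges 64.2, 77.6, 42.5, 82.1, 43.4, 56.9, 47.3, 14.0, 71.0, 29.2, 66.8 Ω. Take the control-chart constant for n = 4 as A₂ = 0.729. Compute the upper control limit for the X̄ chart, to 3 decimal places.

9483.296

X̄̄ = (9459.9 + 9444.5 + 9437.0 + 9444.4 + 9428.5 + 9446.8 + 9451.4 + 9456.4 + 9449.1 + 9425.9 + 9438.6) / 11 = 103882.5000 / 11 = 9443.8636
R̄ = (64.2 + 77.6 + 42.5 + 82.1 + 43.4 + 56.9 + 47.3 + 14.0 + 71.0 + 29.2 + 66.8) / 11 = 595.0000 / 11 = 54.0909
UCL = X̄̄ + A₂·R̄ = 9443.8636 + 0.729 × 54.0909 = 9483.2959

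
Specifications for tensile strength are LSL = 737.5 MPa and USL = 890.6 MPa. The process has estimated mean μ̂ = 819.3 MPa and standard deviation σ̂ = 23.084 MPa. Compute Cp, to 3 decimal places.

1.105

Cp = (USL − LSL) / (6σ̂) = (890.6 − 737.5) / (6 × 23.084) = 153.1000 / 138.5040 = 1.1054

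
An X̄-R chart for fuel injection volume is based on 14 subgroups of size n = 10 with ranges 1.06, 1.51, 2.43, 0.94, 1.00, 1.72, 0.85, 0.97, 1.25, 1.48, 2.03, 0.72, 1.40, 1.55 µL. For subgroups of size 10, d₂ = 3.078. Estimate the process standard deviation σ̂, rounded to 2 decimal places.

R̄ = (1.06 + 1.51 + 2.43 + 0.94 + 1.00 + 1.72 + 0.85 + 0.97 + 1.25 + 1.48 + 2.03 + 0.72 + 1.40 + 1.55) / 14 = 1.3507
σ̂ = R̄ / d₂ = 1.3507 / 3.078 = 0.4388

0.44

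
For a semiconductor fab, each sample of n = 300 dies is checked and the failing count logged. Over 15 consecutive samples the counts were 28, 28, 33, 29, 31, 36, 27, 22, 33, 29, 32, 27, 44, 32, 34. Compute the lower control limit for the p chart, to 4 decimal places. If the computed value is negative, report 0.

0.0506

p̄ = Σdᵢ / (k·n) = 465 / (15 × 300) = 0.10333
LCL = p̄ − 3·√(p̄(1−p̄)/n) = 0.10333 − 3 × 0.01757 = 0.05061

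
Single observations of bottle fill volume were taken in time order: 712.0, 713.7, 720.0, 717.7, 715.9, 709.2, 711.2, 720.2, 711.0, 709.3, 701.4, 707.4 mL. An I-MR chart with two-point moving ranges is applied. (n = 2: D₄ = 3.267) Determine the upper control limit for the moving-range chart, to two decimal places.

16.22

Moving ranges: 1.7, 6.3, 2.3, 1.8, 6.7, 2.0, 9.0, 9.2, 1.7, 7.9, 6.0; M̄R̄ = 54.6000 / 11 = 4.9636
UCL_MR = D₄·M̄R̄ = 3.267 × 4.9636 = 16.2162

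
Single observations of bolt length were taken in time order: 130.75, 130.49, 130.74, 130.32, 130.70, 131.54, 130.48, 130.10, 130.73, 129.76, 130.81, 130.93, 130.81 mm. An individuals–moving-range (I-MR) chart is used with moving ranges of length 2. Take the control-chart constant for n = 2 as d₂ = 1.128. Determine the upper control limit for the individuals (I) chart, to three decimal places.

X̄ = (130.75 + 130.49 + 130.74 + 130.32 + 130.70 + 131.54 + 130.48 + 130.10 + 130.73 + 129.76 + 130.81 + 130.93 + 130.81) / 13 = 130.6277
Moving ranges: 0.26, 0.25, 0.42, 0.38, 0.84, 1.06, 0.38, 0.63, 0.97, 1.05, 0.12, 0.12; M̄R̄ = 6.4800 / 12 = 0.5400
UCL = X̄ + 3·M̄R̄/d₂ = 130.6277 + 3 × 0.5400 / 1.128 = 132.0639

132.064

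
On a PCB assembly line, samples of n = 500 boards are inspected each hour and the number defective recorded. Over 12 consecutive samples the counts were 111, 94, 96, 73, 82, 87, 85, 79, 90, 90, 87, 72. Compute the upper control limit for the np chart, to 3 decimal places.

112.617

p̄ = Σdᵢ / (k·n) = 1046 / (12 × 500) = 0.17433
UCL = np̄ + 3·√(np̄(1−p̄)) = 87.1667 + 3 × √(87.1667×0.82567) = 87.1667 + 3 × 8.4835 = 112.6173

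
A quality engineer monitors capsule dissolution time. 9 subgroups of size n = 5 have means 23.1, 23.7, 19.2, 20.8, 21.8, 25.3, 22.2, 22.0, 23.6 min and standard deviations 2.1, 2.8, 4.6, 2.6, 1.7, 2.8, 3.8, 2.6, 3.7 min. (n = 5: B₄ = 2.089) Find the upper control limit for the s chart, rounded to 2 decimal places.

s̄ = (2.1 + 2.8 + 4.6 + 2.6 + 1.7 + 2.8 + 3.8 + 2.6 + 3.7) / 9 = 2.9667
UCL_s = B₄·s̄ = 2.089 × 2.9667 = 6.1974

6.20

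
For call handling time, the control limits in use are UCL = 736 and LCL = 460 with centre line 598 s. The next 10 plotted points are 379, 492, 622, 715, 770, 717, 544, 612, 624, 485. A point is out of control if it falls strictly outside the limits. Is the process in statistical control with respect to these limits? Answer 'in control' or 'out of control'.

out of control

Compare each point to [460, 736]: sample 1 = 379 < LCL; sample 5 = 770 > UCL.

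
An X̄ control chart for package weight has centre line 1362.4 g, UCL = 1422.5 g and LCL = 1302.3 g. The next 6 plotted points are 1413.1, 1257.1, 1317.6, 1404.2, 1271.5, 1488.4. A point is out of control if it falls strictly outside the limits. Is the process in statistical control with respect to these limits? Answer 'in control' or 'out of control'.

Compare each point to [1302.3, 1422.5]: sample 2 = 1257.1 < LCL; sample 5 = 1271.5 < LCL; sample 6 = 1488.4 > UCL.

out of control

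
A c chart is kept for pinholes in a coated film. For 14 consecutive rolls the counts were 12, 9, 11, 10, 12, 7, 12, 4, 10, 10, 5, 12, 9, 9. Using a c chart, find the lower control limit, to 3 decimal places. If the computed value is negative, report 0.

0.217

c̄ = (12 + 9 + 11 + 10 + 12 + 7 + 12 + 4 + 10 + 10 + 5 + 12 + 9 + 9) / 14 = 132 / 14 = 9.4286
LCL = c̄ − 3√c̄ = 9.4286 − 3 × 3.0706 = 0.2168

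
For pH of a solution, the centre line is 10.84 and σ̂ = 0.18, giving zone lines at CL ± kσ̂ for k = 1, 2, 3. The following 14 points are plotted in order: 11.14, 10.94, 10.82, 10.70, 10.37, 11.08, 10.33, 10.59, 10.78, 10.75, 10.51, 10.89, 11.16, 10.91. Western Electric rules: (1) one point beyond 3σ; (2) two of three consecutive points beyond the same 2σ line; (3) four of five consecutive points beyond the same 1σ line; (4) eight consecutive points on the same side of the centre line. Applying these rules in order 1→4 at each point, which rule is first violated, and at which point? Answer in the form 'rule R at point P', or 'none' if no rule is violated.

rule 2 at point 7

Zone of each point (C = within 1σ̂, B = 1σ̂–2σ̂, A = 2σ̂–3σ̂, * = beyond 3σ̂; sign = side of CL): 1:+B, 2:+C, 3:-C, 4:-C, 5:-A, 6:+B, 7:-A, 8:-B, 9:-C, 10:-C, 11:-B, 12:+C, 13:+B, 14:+C
Rule 2 (two of three consecutive points beyond the same 2σ limit) is satisfied at point 7.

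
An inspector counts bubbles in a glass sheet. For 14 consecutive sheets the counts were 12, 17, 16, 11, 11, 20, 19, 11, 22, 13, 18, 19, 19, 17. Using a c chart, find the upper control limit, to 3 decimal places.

28.098

c̄ = (12 + 17 + 16 + 11 + 11 + 20 + 19 + 11 + 22 + 13 + 18 + 19 + 19 + 17) / 14 = 225 / 14 = 16.0714
UCL = c̄ + 3√c̄ = 16.0714 + 3 × √16.0714 = 16.0714 + 3 × 4.0089 = 28.0982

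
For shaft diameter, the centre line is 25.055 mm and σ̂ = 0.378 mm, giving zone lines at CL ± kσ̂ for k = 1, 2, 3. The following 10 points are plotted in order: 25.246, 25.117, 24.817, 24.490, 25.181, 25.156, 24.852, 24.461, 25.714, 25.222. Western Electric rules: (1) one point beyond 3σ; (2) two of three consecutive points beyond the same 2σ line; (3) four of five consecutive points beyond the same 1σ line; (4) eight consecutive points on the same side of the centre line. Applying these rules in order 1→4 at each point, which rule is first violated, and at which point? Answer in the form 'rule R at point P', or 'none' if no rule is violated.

none

Zone of each point (C = within 1σ̂, B = 1σ̂–2σ̂, A = 2σ̂–3σ̂, * = beyond 3σ̂; sign = side of CL): 1:+C, 2:+C, 3:-C, 4:-B, 5:+C, 6:+C, 7:-C, 8:-B, 9:+B, 10:+C
No rule fires across all 10 points.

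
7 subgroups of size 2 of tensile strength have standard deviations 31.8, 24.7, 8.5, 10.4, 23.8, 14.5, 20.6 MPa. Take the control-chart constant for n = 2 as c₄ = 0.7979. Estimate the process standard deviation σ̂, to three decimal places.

s̄ = (31.8 + 24.7 + 8.5 + 10.4 + 23.8 + 14.5 + 20.6) / 7 = 19.1857
σ̂ = s̄ / c₄ = 19.1857 / 0.7979 = 24.0453

24.045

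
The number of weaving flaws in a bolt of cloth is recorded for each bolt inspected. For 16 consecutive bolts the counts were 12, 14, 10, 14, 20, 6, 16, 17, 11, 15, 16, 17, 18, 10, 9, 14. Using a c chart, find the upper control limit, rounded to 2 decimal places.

24.79

c̄ = (12 + 14 + 10 + 14 + 20 + 6 + 16 + 17 + 11 + 15 + 16 + 17 + 18 + 10 + 9 + 14) / 16 = 219 / 16 = 13.6875
UCL = c̄ + 3√c̄ = 13.6875 + 3 × √13.6875 = 13.6875 + 3 × 3.6997 = 24.7865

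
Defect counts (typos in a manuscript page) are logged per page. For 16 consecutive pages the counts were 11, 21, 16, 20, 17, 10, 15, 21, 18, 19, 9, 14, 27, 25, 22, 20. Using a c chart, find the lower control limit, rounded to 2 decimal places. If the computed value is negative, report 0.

c̄ = (11 + 21 + 16 + 20 + 17 + 10 + 15 + 21 + 18 + 19 + 9 + 14 + 27 + 25 + 22 + 20) / 16 = 285 / 16 = 17.8125
LCL = c̄ − 3√c̄ = 17.8125 − 3 × 4.2205 = 5.1510

5.15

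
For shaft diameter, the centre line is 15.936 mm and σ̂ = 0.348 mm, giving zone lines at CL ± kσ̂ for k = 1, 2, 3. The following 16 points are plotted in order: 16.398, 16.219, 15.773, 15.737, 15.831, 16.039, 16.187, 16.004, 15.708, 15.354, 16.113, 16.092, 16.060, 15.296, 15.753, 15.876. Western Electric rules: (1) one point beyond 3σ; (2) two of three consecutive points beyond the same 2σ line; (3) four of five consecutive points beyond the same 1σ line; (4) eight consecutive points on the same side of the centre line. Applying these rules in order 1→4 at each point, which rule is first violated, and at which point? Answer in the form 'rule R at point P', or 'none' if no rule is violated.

none

Zone of each point (C = within 1σ̂, B = 1σ̂–2σ̂, A = 2σ̂–3σ̂, * = beyond 3σ̂; sign = side of CL): 1:+B, 2:+C, 3:-C, 4:-C, 5:-C, 6:+C, 7:+C, 8:+C, 9:-C, 10:-B, 11:+C, 12:+C, 13:+C, 14:-B, 15:-C, 16:-C
No rule fires across all 16 points.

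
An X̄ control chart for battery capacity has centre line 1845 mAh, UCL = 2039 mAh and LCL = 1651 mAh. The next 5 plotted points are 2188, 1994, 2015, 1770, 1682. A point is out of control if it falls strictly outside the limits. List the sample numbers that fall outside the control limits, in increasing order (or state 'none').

1

Compare each point to [1651, 2039]: sample 1 = 2188 > UCL.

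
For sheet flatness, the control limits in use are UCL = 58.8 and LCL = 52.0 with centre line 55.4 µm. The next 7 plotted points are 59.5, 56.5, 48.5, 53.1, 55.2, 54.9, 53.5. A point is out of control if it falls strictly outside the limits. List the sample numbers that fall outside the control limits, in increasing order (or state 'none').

1, 3

Compare each point to [52.0, 58.8]: sample 1 = 59.5 > UCL; sample 3 = 48.5 < LCL.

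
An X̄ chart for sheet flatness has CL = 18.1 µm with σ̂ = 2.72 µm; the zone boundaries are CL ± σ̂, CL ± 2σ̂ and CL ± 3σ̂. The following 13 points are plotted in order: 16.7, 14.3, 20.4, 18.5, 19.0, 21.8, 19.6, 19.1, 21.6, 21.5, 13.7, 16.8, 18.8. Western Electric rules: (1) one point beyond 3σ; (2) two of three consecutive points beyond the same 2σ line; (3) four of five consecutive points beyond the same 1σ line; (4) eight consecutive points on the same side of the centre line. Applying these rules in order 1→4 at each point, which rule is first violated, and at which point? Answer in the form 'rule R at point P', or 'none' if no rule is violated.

Zone of each point (C = within 1σ̂, B = 1σ̂–2σ̂, A = 2σ̂–3σ̂, * = beyond 3σ̂; sign = side of CL): 1:-C, 2:-B, 3:+C, 4:+C, 5:+C, 6:+B, 7:+C, 8:+C, 9:+B, 10:+B, 11:-B, 12:-C, 13:+C
Rule 4 (eight consecutive points on the same side of the centre line) is satisfied at point 10.

rule 4 at point 10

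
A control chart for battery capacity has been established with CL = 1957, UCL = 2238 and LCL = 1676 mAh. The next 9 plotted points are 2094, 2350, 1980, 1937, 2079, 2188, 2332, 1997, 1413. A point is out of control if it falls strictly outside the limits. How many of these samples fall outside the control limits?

Compare each point to [1676, 2238]: sample 2 = 2350 > UCL; sample 7 = 2332 > UCL; sample 9 = 1413 < LCL.

3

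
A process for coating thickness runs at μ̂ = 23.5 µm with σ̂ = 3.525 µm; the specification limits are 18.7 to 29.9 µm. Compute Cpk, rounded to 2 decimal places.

0.45

Cpu = (USL − μ̂) / (3σ̂) = (29.9 − 23.5) / (3 × 3.525) = 0.6052; Cpl = (μ̂ − LSL) / (3σ̂) = (23.5 − 18.7) / (3 × 3.525) = 0.4539; Cpk = min(Cpu, Cpl) = 0.4539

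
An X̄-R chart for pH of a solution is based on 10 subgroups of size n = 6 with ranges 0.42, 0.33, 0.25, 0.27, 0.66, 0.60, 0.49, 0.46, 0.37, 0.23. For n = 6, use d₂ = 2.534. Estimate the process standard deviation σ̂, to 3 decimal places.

0.161

R̄ = (0.42 + 0.33 + 0.25 + 0.27 + 0.66 + 0.60 + 0.49 + 0.46 + 0.37 + 0.23) / 10 = 0.4080
σ̂ = R̄ / d₂ = 0.4080 / 2.534 = 0.1610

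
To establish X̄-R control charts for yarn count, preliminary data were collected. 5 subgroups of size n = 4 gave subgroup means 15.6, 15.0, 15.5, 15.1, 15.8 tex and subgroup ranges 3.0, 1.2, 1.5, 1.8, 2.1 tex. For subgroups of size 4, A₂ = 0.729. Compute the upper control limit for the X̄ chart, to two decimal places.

X̄̄ = (15.6 + 15.0 + 15.5 + 15.1 + 15.8) / 5 = 77.0000 / 5 = 15.4000
R̄ = (3.0 + 1.2 + 1.5 + 1.8 + 2.1) / 5 = 9.6000 / 5 = 1.9200
UCL = X̄̄ + A₂·R̄ = 15.4000 + 0.729 × 1.9200 = 16.7997

16.80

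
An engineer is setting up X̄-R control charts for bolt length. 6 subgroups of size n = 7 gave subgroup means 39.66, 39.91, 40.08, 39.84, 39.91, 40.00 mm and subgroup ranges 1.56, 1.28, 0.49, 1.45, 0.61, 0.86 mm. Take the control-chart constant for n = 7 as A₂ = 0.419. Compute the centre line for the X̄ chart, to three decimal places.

X̄̄ = (39.66 + 39.91 + 40.08 + 39.84 + 39.91 + 40.00) / 6 = 239.4000 / 6 = 39.9000
CL = X̄̄ = 39.9000

39.900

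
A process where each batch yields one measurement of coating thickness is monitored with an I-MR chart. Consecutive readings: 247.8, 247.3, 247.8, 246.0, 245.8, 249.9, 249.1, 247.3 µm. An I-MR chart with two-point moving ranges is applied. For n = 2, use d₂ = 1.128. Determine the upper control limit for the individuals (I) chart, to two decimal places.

251.31

X̄ = (247.8 + 247.3 + 247.8 + 246.0 + 245.8 + 249.9 + 249.1 + 247.3) / 8 = 247.6250
Moving ranges: 0.5, 0.5, 1.8, 0.2, 4.1, 0.8, 1.8; M̄R̄ = 9.7000 / 7 = 1.3857
UCL = X̄ + 3·M̄R̄/d₂ = 247.6250 + 3 × 1.3857 / 1.128 = 251.3104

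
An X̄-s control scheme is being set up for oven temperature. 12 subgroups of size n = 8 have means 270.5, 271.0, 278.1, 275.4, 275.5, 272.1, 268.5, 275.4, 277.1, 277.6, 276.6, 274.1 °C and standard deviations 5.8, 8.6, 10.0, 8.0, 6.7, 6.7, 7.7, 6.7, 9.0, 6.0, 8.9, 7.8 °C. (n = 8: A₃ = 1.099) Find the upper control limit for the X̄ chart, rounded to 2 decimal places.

282.74

X̄̄ = (270.5 + 271.0 + 278.1 + 275.4 + 275.5 + 272.1 + 268.5 + 275.4 + 277.1 + 277.6 + 276.6 + 274.1) / 12 = 274.3250
s̄ = (5.8 + 8.6 + 10.0 + 8.0 + 6.7 + 6.7 + 7.7 + 6.7 + 9.0 + 6.0 + 8.9 + 7.8) / 12 = 7.6583
UCL = X̄̄ + A₃·s̄ = 274.3250 + 1.099 × 7.6583 = 282.7415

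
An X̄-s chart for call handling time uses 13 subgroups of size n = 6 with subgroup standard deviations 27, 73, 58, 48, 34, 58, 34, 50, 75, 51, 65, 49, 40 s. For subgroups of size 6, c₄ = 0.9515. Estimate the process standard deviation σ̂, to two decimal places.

s̄ = (27 + 73 + 58 + 48 + 34 + 58 + 34 + 50 + 75 + 51 + 65 + 49 + 40) / 13 = 50.9231
σ̂ = s̄ / c₄ = 50.9231 / 0.9515 = 53.5187

53.52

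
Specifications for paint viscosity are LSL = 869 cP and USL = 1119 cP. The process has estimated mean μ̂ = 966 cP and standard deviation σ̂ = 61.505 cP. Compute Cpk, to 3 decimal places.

0.526

Cpu = (USL − μ̂) / (3σ̂) = (1119 − 966) / (3 × 61.505) = 0.8292; Cpl = (μ̂ − LSL) / (3σ̂) = (966 − 869) / (3 × 61.505) = 0.5257; Cpk = min(Cpu, Cpl) = 0.5257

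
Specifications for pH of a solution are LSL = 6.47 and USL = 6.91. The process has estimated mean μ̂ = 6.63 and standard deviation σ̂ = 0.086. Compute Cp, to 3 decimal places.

Cp = (USL − LSL) / (6σ̂) = (6.91 − 6.47) / (6 × 0.086) = 0.4400 / 0.5160 = 0.8527

0.853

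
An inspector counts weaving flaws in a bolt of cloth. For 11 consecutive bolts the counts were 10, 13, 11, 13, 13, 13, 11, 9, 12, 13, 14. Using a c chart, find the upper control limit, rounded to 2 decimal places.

22.39

c̄ = (10 + 13 + 11 + 13 + 13 + 13 + 11 + 9 + 12 + 13 + 14) / 11 = 132 / 11 = 12.0000
UCL = c̄ + 3√c̄ = 12.0000 + 3 × √12.0000 = 12.0000 + 3 × 3.4641 = 22.3923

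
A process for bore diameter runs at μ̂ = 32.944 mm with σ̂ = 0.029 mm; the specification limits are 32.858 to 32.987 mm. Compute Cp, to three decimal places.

0.741

Cp = (USL − LSL) / (6σ̂) = (32.987 − 32.858) / (6 × 0.029) = 0.1290 / 0.1740 = 0.7414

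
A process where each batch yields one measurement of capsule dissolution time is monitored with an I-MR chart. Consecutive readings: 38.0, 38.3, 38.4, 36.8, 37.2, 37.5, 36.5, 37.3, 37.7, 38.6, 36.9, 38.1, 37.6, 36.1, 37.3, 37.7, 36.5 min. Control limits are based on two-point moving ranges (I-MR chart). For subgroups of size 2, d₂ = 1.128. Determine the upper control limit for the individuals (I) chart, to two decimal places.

X̄ = (38.0 + 38.3 + 38.4 + 36.8 + 37.2 + 37.5 + 36.5 + 37.3 + 37.7 + 38.6 + 36.9 + 38.1 + 37.6 + 36.1 + 37.3 + 37.7 + 36.5) / 17 = 37.4412
Moving ranges: 0.3, 0.1, 1.6, 0.4, 0.3, 1.0, 0.8, 0.4, 0.9, 1.7, 1.2, 0.5, 1.5, 1.2, 0.4, 1.2; M̄R̄ = 13.5000 / 16 = 0.8438
UCL = X̄ + 3·M̄R̄/d₂ = 37.4412 + 3 × 0.8438 / 1.128 = 39.6852

39.69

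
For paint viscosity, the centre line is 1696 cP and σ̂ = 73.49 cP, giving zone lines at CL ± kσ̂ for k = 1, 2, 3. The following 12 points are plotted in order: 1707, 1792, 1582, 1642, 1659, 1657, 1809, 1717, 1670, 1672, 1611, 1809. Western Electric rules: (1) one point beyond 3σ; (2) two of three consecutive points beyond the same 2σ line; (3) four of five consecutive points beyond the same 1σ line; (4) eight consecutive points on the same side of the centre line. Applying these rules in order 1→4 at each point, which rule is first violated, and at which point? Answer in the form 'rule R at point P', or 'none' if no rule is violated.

none

Zone of each point (C = within 1σ̂, B = 1σ̂–2σ̂, A = 2σ̂–3σ̂, * = beyond 3σ̂; sign = side of CL): 1:+C, 2:+B, 3:-B, 4:-C, 5:-C, 6:-C, 7:+B, 8:+C, 9:-C, 10:-C, 11:-B, 12:+B
No rule fires across all 12 points.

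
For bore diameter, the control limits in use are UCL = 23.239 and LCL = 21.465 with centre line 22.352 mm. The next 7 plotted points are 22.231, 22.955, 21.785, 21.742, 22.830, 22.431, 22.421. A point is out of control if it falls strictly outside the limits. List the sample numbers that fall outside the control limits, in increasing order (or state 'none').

none

All 7 points lie within [21.465, 23.239].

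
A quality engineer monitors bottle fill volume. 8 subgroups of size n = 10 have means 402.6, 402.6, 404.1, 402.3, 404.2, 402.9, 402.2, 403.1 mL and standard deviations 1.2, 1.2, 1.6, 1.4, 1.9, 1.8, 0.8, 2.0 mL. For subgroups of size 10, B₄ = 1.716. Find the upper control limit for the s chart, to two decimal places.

s̄ = (1.2 + 1.2 + 1.6 + 1.4 + 1.9 + 1.8 + 0.8 + 2.0) / 8 = 1.4875
UCL_s = B₄·s̄ = 1.716 × 1.4875 = 2.5526

2.55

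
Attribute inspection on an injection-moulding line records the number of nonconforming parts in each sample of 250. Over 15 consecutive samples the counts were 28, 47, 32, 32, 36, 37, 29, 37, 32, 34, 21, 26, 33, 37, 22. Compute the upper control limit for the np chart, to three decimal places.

48.089

p̄ = Σdᵢ / (k·n) = 483 / (15 × 250) = 0.12880
UCL = np̄ + 3·√(np̄(1−p̄)) = 32.2000 + 3 × √(32.2000×0.87120) = 32.2000 + 3 × 5.2965 = 48.0894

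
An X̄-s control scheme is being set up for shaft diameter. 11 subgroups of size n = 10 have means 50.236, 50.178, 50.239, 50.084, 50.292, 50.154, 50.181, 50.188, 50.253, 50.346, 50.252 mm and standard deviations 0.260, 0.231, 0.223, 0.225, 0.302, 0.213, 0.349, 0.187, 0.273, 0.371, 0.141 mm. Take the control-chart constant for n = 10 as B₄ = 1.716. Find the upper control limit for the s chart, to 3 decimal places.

s̄ = (0.260 + 0.231 + 0.223 + 0.225 + 0.302 + 0.213 + 0.349 + 0.187 + 0.273 + 0.371 + 0.141) / 11 = 0.2523
UCL_s = B₄·s̄ = 1.716 × 0.2523 = 0.4329

0.433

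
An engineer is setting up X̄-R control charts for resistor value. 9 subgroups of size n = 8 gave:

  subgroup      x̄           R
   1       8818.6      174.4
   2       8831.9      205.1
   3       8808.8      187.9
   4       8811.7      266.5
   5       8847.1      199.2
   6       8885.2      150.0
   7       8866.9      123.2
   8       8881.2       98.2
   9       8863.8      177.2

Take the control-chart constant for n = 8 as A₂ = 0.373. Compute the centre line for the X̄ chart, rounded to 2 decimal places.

8846.13

X̄̄ = (8818.6 + 8831.9 + 8808.8 + 8811.7 + 8847.1 + 8885.2 + 8866.9 + 8881.2 + 8863.8) / 9 = 79615.2000 / 9 = 8846.1333
CL = X̄̄ = 8846.1333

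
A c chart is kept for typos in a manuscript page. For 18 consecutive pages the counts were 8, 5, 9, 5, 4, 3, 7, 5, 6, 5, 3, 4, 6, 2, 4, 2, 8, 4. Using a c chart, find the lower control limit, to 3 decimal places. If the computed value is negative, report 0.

0.000

c̄ = (8 + 5 + 9 + 5 + 4 + 3 + 7 + 5 + 6 + 5 + 3 + 4 + 6 + 2 + 4 + 2 + 8 + 4) / 18 = 90 / 18 = 5.0000
LCL = c̄ − 3√c̄ = 5.0000 − 3 × 2.2361 = -1.7082 → 0 (cannot be negative)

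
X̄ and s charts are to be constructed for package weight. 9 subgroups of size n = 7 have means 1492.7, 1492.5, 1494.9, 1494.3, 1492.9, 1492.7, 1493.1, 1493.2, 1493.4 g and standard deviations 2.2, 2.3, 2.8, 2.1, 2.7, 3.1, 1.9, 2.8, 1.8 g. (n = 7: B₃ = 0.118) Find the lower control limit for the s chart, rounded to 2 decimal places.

0.28

s̄ = (2.2 + 2.3 + 2.8 + 2.1 + 2.7 + 3.1 + 1.9 + 2.8 + 1.8) / 9 = 2.4111
LCL_s = B₃·s̄ = 0.118 × 2.4111 = 0.2845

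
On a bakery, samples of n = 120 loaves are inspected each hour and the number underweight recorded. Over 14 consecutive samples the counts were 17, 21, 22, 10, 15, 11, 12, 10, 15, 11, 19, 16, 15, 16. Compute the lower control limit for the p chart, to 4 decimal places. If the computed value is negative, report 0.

0.0344

p̄ = Σdᵢ / (k·n) = 210 / (14 × 120) = 0.12500
LCL = p̄ − 3·√(p̄(1−p̄)/n) = 0.12500 − 3 × 0.03019 = 0.03443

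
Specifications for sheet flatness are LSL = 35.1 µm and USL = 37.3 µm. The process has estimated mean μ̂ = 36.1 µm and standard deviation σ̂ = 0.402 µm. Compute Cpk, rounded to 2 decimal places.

Cpu = (USL − μ̂) / (3σ̂) = (37.3 − 36.1) / (3 × 0.402) = 0.9950; Cpl = (μ̂ − LSL) / (3σ̂) = (36.1 − 35.1) / (3 × 0.402) = 0.8292; Cpk = min(Cpu, Cpl) = 0.8292

0.83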